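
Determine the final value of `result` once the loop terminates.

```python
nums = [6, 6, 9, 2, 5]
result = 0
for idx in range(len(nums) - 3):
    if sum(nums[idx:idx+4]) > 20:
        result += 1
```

Let's trace through this code step by step.

Initialize: nums = [6, 6, 9, 2, 5]
Initialize: result = 0
Entering loop: for idx in range(len(nums) - 3):
After iteration 1: idx = 0, result = 1
After iteration 2: idx = 1, result = 2
Loop ends.

Final answer: 2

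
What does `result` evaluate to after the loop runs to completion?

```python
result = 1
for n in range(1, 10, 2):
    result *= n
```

Let's trace through this code step by step.

Initialize: result = 1
Entering loop: for n in range(1, 10, 2):
After iteration 1: n = 1, result = 1
After iteration 2: n = 3, result = 3
After iteration 3: n = 5, result = 15
After iteration 4: n = 7, result = 105
After iteration 5: n = 9, result = 945
Loop ends.

Final answer: 945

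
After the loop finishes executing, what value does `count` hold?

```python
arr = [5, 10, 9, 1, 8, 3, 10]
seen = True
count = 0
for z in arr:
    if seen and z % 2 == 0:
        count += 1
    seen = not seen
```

Let's trace through this code step by step.

Initialize: arr = [5, 10, 9, 1, 8, 3, 10]
Initialize: seen = True
Initialize: count = 0
Entering loop: for z in arr:
After iteration 1: z = 5, seen = False, count = 0
After iteration 2: z = 10, seen = True, count = 0
After iteration 3: z = 9, seen = False, count = 0
After iteration 4: z = 1, seen = True, count = 0
After iteration 5: z = 8, seen = False, count = 1
After iteration 6: z = 3, seen = True, count = 1
After iteration 7: z = 10, seen = False, count = 2
Loop ends.

Final answer: 2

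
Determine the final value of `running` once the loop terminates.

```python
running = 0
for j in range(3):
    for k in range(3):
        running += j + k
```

Let's trace through this code step by step.

Initialize: running = 0
Entering loop: for j in range(3):
After iteration 1: j = 0, running = 3
After iteration 2: j = 1, running = 9
After iteration 3: j = 2, running = 18
Loop ends.

Final answer: 18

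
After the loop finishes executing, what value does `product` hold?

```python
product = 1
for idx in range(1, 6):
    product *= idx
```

Let's trace through this code step by step.

Initialize: product = 1
Entering loop: for idx in range(1, 6):
After iteration 1: idx = 1, product = 1
After iteration 2: idx = 2, product = 2
After iteration 3: idx = 3, product = 6
After iteration 4: idx = 4, product = 24
After iteration 5: idx = 5, product = 120
Loop ends.

Final answer: 120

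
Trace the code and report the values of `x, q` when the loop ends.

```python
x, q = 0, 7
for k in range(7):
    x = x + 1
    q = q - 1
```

Let's trace through this code step by step.

Initialize: x = 0
Initialize: q = 7
Entering loop: for k in range(7):
After iteration 1: k = 0, x = 1, q = 6
After iteration 2: k = 1, x = 2, q = 5
After iteration 3: k = 2, x = 3, q = 4
After iteration 4: k = 3, x = 4, q = 3
After iteration 5: k = 4, x = 5, q = 2
After iteration 6: k = 5, x = 6, q = 1
After iteration 7: k = 6, x = 7, q = 0
Loop ends.

Final answer: 7, 0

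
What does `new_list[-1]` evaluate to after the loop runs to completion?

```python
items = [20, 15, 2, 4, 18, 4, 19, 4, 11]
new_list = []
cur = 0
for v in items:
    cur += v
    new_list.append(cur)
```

Let's trace through this code step by step.

Initialize: items = [20, 15, 2, 4, 18, 4, 19, 4, 11]
Initialize: new_list = []
Initialize: cur = 0
Entering loop: for v in items:
After iteration 1: v = 20, new_list = [20], cur = 20
After iteration 2: v = 15, new_list = [20, 35], cur = 35
After iteration 3: v = 2, new_list = [20, 35, 37], cur = 37
After iteration 4: v = 4, new_list = [20, 35, 37, 41], cur = 41
After iteration 5: v = 18, new_list = [20, 35, 37, 41, 59], cur = 59
After iteration 6: v = 4, new_list = [20, 35, 37, 41, 59, 63], cur = 63
After iteration 7: v = 19, new_list = [20, 35, 37, 41, 59, 63, 82], cur = 82
After iteration 8: v = 4, new_list = [20, 35, 37, 41, 59, 63, 82, 86], cur = 86
After iteration 9: v = 11, new_list = [20, 35, 37, 41, 59, 63, 82, 86, 97], cur = 97
Loop ends.
new_list[-1] = 97

Final answer: 97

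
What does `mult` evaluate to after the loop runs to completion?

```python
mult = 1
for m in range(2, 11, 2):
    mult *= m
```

Let's trace through this code step by step.

Initialize: mult = 1
Entering loop: for m in range(2, 11, 2):
After iteration 1: m = 2, mult = 2
After iteration 2: m = 4, mult = 8
After iteration 3: m = 6, mult = 48
After iteration 4: m = 8, mult = 384
After iteration 5: m = 10, mult = 3840
Loop ends.

Final answer: 3840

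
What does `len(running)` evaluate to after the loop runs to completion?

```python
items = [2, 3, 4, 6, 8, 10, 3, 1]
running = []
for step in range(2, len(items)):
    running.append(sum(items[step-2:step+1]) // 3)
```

Let's trace through this code step by step.

Initialize: items = [2, 3, 4, 6, 8, 10, 3, 1]
Initialize: running = []
Entering loop: for step in range(2, len(items)):
After iteration 1: step = 2, running = [3]
After iteration 2: step = 3, running = [3, 4]
After iteration 3: step = 4, running = [3, 4, 6]
After iteration 4: step = 5, running = [3, 4, 6, 8]
After iteration 5: step = 6, running = [3, 4, 6, 8, 7]
After iteration 6: step = 7, running = [3, 4, 6, 8, 7, 4]
Loop ends.
len(running) = 6

Final answer: 6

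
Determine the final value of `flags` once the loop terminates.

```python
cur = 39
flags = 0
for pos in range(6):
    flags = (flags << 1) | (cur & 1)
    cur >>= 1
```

Let's trace through this code step by step.

Initialize: cur = 39
Initialize: flags = 0
Entering loop: for pos in range(6):
After iteration 1: pos = 0, cur = 19, flags = 1
After iteration 2: pos = 1, cur = 9, flags = 3
After iteration 3: pos = 2, cur = 4, flags = 7
After iteration 4: pos = 3, cur = 2, flags = 14
After iteration 5: pos = 4, cur = 1, flags = 28
After iteration 6: pos = 5, cur = 0, flags = 57
Loop ends.

Final answer: 57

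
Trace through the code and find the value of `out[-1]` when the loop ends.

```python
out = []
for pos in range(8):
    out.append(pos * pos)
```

Let's trace through this code step by step.

Initialize: out = []
Entering loop: for pos in range(8):
After iteration 1: pos = 0, out = [0]
After iteration 2: pos = 1, out = [0, 1]
After iteration 3: pos = 2, out = [0, 1, 4]
After iteration 4: pos = 3, out = [0, 1, 4, 9]
After iteration 5: pos = 4, out = [0, 1, 4, 9, 16]
After iteration 6: pos = 5, out = [0, 1, 4, 9, 16, 25]
After iteration 7: pos = 6, out = [0, 1, 4, 9, 16, 25, 36]
After iteration 8: pos = 7, out = [0, 1, 4, 9, 16, 25, 36, 49]
Loop ends.
out[-1] = 49

Final answer: 49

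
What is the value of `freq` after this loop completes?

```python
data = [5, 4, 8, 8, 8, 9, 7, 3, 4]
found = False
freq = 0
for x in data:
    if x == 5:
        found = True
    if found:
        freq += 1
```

Let's trace through this code step by step.

Initialize: data = [5, 4, 8, 8, 8, 9, 7, 3, 4]
Initialize: found = False
Initialize: freq = 0
Entering loop: for x in data:
After iteration 1: x = 5, found = True, freq = 1
After iteration 2: x = 4, found = True, freq = 2
After iteration 3: x = 8, found = True, freq = 3
After iteration 4: x = 8, found = True, freq = 4
After iteration 5: x = 8, found = True, freq = 5
After iteration 6: x = 9, found = True, freq = 6
After iteration 7: x = 7, found = True, freq = 7
After iteration 8: x = 3, found = True, freq = 8
After iteration 9: x = 4, found = True, freq = 9
Loop ends.

Final answer: 9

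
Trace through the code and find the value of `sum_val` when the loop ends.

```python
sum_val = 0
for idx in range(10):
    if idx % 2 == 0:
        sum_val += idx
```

Let's trace through this code step by step.

Initialize: sum_val = 0
Entering loop: for idx in range(10):
After iteration 1: idx = 0, sum_val = 0
After iteration 2: idx = 1, sum_val = 0
After iteration 3: idx = 2, sum_val = 2
After iteration 4: idx = 3, sum_val = 2
After iteration 5: idx = 4, sum_val = 6
After iteration 6: idx = 5, sum_val = 6
After iteration 7: idx = 6, sum_val = 12
After iteration 8: idx = 7, sum_val = 12
After iteration 9: idx = 8, sum_val = 20
After iteration 10: idx = 9, sum_val = 20
Loop ends.

Final answer: 20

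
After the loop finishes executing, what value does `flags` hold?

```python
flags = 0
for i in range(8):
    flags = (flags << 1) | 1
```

Let's trace through this code step by step.

Initialize: flags = 0
Entering loop: for i in range(8):
After iteration 1: i = 0, flags = 1
After iteration 2: i = 1, flags = 3
After iteration 3: i = 2, flags = 7
After iteration 4: i = 3, flags = 15
After iteration 5: i = 4, flags = 31
After iteration 6: i = 5, flags = 63
After iteration 7: i = 6, flags = 127
After iteration 8: i = 7, flags = 255
Loop ends.

Final answer: 255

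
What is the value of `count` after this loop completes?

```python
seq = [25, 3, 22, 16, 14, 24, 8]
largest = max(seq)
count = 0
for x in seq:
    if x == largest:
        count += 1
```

Let's trace through this code step by step.

Initialize: seq = [25, 3, 22, 16, 14, 24, 8]
Initialize: largest = 25
Initialize: count = 0
Entering loop: for x in seq:
After iteration 1: x = 25, count = 1
After iteration 2: x = 3, count = 1
After iteration 3: x = 22, count = 1
After iteration 4: x = 16, count = 1
After iteration 5: x = 14, count = 1
After iteration 6: x = 24, count = 1
After iteration 7: x = 8, count = 1
Loop ends.

Final answer: 1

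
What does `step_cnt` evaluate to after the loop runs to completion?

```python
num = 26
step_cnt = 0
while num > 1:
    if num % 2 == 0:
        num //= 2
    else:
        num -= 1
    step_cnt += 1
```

Let's trace through this code step by step.

Initialize: num = 26
Initialize: step_cnt = 0
Entering loop: while num > 1:
After iteration 1: num = 13, step_cnt = 1
After iteration 2: num = 12, step_cnt = 2
After iteration 3: num = 6, step_cnt = 3
After iteration 4: num = 3, step_cnt = 4
After iteration 5: num = 2, step_cnt = 5
After iteration 6: num = 1, step_cnt = 6
Loop ends.

Final answer: 6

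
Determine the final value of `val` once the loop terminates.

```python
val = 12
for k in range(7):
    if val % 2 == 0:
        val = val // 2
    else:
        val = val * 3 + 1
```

Let's trace through this code step by step.

Initialize: val = 12
Entering loop: for k in range(7):
After iteration 1: k = 0, val = 6
After iteration 2: k = 1, val = 3
After iteration 3: k = 2, val = 10
After iteration 4: k = 3, val = 5
After iteration 5: k = 4, val = 16
After iteration 6: k = 5, val = 8
After iteration 7: k = 6, val = 4
Loop ends.

Final answer: 4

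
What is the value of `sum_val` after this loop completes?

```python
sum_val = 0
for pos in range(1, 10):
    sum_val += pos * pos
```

Let's trace through this code step by step.

Initialize: sum_val = 0
Entering loop: for pos in range(1, 10):
After iteration 1: pos = 1, sum_val = 1
After iteration 2: pos = 2, sum_val = 5
After iteration 3: pos = 3, sum_val = 14
After iteration 4: pos = 4, sum_val = 30
After iteration 5: pos = 5, sum_val = 55
After iteration 6: pos = 6, sum_val = 91
After iteration 7: pos = 7, sum_val = 140
After iteration 8: pos = 8, sum_val = 204
After iteration 9: pos = 9, sum_val = 285
Loop ends.

Final answer: 285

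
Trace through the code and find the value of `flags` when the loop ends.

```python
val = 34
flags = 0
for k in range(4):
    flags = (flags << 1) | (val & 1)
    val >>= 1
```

Let's trace through this code step by step.

Initialize: val = 34
Initialize: flags = 0
Entering loop: for k in range(4):
After iteration 1: k = 0, val = 17, flags = 0
After iteration 2: k = 1, val = 8, flags = 1
After iteration 3: k = 2, val = 4, flags = 2
After iteration 4: k = 3, val = 2, flags = 4
Loop ends.

Final answer: 4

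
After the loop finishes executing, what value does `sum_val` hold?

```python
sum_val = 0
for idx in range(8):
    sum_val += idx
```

Let's trace through this code step by step.

Initialize: sum_val = 0
Entering loop: for idx in range(8):
After iteration 1: idx = 0, sum_val = 0
After iteration 2: idx = 1, sum_val = 1
After iteration 3: idx = 2, sum_val = 3
After iteration 4: idx = 3, sum_val = 6
After iteration 5: idx = 4, sum_val = 10
After iteration 6: idx = 5, sum_val = 15
After iteration 7: idx = 6, sum_val = 21
After iteration 8: idx = 7, sum_val = 28
Loop ends.

Final answer: 28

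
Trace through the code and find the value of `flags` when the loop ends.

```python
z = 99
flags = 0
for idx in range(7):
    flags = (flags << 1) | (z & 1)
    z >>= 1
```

Let's trace through this code step by step.

Initialize: z = 99
Initialize: flags = 0
Entering loop: for idx in range(7):
After iteration 1: idx = 0, z = 49, flags = 1
After iteration 2: idx = 1, z = 24, flags = 3
After iteration 3: idx = 2, z = 12, flags = 6
After iteration 4: idx = 3, z = 6, flags = 12
After iteration 5: idx = 4, z = 3, flags = 24
After iteration 6: idx = 5, z = 1, flags = 49
After iteration 7: idx = 6, z = 0, flags = 99
Loop ends.

Final answer: 99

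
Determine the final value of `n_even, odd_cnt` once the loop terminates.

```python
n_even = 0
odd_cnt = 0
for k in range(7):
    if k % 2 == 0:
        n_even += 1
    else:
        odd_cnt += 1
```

Let's trace through this code step by step.

Initialize: n_even = 0
Initialize: odd_cnt = 0
Entering loop: for k in range(7):
After iteration 1: k = 0, n_even = 1, odd_cnt = 0
After iteration 2: k = 1, n_even = 1, odd_cnt = 1
After iteration 3: k = 2, n_even = 2, odd_cnt = 1
After iteration 4: k = 3, n_even = 2, odd_cnt = 2
After iteration 5: k = 4, n_even = 3, odd_cnt = 2
After iteration 6: k = 5, n_even = 3, odd_cnt = 3
After iteration 7: k = 6, n_even = 4, odd_cnt = 3
Loop ends.

Final answer: 4, 3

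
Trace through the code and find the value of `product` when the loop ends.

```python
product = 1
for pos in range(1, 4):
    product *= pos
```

Let's trace through this code step by step.

Initialize: product = 1
Entering loop: for pos in range(1, 4):
After iteration 1: pos = 1, product = 1
After iteration 2: pos = 2, product = 2
After iteration 3: pos = 3, product = 6
Loop ends.

Final answer: 6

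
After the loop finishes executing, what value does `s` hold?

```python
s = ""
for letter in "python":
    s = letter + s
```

Let's trace through this code step by step.

Initialize: s = ''
Entering loop: for letter in "python":
After iteration 1: letter = 'p', s = 'p'
After iteration 2: letter = 'y', s = 'yp'
After iteration 3: letter = 't', s = 'typ'
After iteration 4: letter = 'h', s = 'htyp'
After iteration 5: letter = 'o', s = 'ohtyp'
After iteration 6: letter = 'n', s = 'nohtyp'
Loop ends.

Final answer: 'nohtyp'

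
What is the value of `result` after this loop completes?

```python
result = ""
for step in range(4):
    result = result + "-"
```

Let's trace through this code step by step.

Initialize: result = ''
Entering loop: for step in range(4):
After iteration 1: step = 0, result = '-'
After iteration 2: step = 1, result = '--'
After iteration 3: step = 2, result = '---'
After iteration 4: step = 3, result = '----'
Loop ends.

Final answer: '----'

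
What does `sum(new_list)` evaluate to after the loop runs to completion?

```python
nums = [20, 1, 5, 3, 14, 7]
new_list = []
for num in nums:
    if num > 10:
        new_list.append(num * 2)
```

Let's trace through this code step by step.

Initialize: nums = [20, 1, 5, 3, 14, 7]
Initialize: new_list = []
Entering loop: for num in nums:
After iteration 1: num = 20, new_list = [40]
After iteration 2: num = 1, new_list = [40]
After iteration 3: num = 5, new_list = [40]
After iteration 4: num = 3, new_list = [40]
After iteration 5: num = 14, new_list = [40, 28]
After iteration 6: num = 7, new_list = [40, 28]
Loop ends.
sum(new_list) = 68

Final answer: 68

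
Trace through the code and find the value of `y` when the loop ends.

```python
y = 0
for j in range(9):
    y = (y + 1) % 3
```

Let's trace through this code step by step.

Initialize: y = 0
Entering loop: for j in range(9):
After iteration 1: j = 0, y = 1
After iteration 2: j = 1, y = 2
After iteration 3: j = 2, y = 0
After iteration 4: j = 3, y = 1
After iteration 5: j = 4, y = 2
After iteration 6: j = 5, y = 0
After iteration 7: j = 6, y = 1
After iteration 8: j = 7, y = 2
After iteration 9: j = 8, y = 0
Loop ends.

Final answer: 0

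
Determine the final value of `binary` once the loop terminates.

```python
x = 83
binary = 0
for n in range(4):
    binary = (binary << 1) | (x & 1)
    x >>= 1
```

Let's trace through this code step by step.

Initialize: x = 83
Initialize: binary = 0
Entering loop: for n in range(4):
After iteration 1: n = 0, x = 41, binary = 1
After iteration 2: n = 1, x = 20, binary = 3
After iteration 3: n = 2, x = 10, binary = 6
After iteration 4: n = 3, x = 5, binary = 12
Loop ends.

Final answer: 12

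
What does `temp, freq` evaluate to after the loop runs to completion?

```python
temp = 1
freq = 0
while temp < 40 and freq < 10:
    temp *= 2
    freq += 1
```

Let's trace through this code step by step.

Initialize: temp = 1
Initialize: freq = 0
Entering loop: while temp < 40 and freq < 10:
After iteration 1: temp = 2, freq = 1
After iteration 2: temp = 4, freq = 2
After iteration 3: temp = 8, freq = 3
After iteration 4: temp = 16, freq = 4
After iteration 5: temp = 32, freq = 5
After iteration 6: temp = 64, freq = 6
Loop ends.

Final answer: 64, 6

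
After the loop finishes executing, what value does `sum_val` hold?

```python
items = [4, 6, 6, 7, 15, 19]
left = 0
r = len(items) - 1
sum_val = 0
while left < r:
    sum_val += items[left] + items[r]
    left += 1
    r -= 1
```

Let's trace through this code step by step.

Initialize: items = [4, 6, 6, 7, 15, 19]
Initialize: left = 0
Initialize: r = 5
Initialize: sum_val = 0
Entering loop: while left < r:
After iteration 1: left = 1, r = 4, sum_val = 23
After iteration 2: left = 2, r = 3, sum_val = 44
After iteration 3: left = 3, r = 2, sum_val = 57
Loop ends.

Final answer: 57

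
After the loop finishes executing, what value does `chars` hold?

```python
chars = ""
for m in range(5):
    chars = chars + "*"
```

Let's trace through this code step by step.

Initialize: chars = ''
Entering loop: for m in range(5):
After iteration 1: m = 0, chars = '*'
After iteration 2: m = 1, chars = '**'
After iteration 3: m = 2, chars = '***'
After iteration 4: m = 3, chars = '****'
After iteration 5: m = 4, chars = '*****'
Loop ends.

Final answer: '*****'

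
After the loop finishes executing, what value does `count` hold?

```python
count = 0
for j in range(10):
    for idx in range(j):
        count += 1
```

Let's trace through this code step by step.

Initialize: count = 0
Entering loop: for j in range(10):
After iteration 1: j = 0, count = 0
After iteration 2: j = 1, count = 1, idx = 0
After iteration 3: j = 2, count = 3, idx = 1
After iteration 4: j = 3, count = 6, idx = 2
After iteration 5: j = 4, count = 10, idx = 3
After iteration 6: j = 5, count = 15, idx = 4
After iteration 7: j = 6, count = 21, idx = 5
After iteration 8: j = 7, count = 28, idx = 6
After iteration 9: j = 8, count = 36, idx = 7
After iteration 10: j = 9, count = 45, idx = 8
Loop ends.

Final answer: 45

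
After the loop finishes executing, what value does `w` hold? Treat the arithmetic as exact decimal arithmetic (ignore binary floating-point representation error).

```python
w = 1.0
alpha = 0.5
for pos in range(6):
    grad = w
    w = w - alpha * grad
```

Let's trace through this code step by step.

Initialize: w = 1.0
Initialize: alpha = 0.5
Entering loop: for pos in range(6):
After iteration 1: pos = 0, w = 0.5, grad = 1.0
After iteration 2: pos = 1, w = 0.25, grad = 0.5
After iteration 3: pos = 2, w = 0.125, grad = 0.25
After iteration 4: pos = 3, w = 0.0625, grad = 0.125
After iteration 5: pos = 4, w = 0.03125, grad = 0.0625
After iteration 6: pos = 5, w = 0.015625, grad = 0.03125
Loop ends.

Final answer: 0.015625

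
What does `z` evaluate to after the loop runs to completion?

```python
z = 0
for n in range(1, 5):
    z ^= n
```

Let's trace through this code step by step.

Initialize: z = 0
Entering loop: for n in range(1, 5):
After iteration 1: n = 1, z = 1
After iteration 2: n = 2, z = 3
After iteration 3: n = 3, z = 0
After iteration 4: n = 4, z = 4
Loop ends.

Final answer: 4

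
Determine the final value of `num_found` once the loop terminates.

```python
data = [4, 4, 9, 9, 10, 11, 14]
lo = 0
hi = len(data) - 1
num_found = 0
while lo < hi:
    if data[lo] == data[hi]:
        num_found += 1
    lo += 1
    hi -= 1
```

Let's trace through this code step by step.

Initialize: data = [4, 4, 9, 9, 10, 11, 14]
Initialize: lo = 0
Initialize: hi = 6
Initialize: num_found = 0
Entering loop: while lo < hi:
After iteration 1: lo = 1, hi = 5, num_found = 0
After iteration 2: lo = 2, hi = 4, num_found = 0
After iteration 3: lo = 3, hi = 3, num_found = 0
Loop ends.

Final answer: 0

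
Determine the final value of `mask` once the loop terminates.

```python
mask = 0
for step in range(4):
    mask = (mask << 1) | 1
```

Let's trace through this code step by step.

Initialize: mask = 0
Entering loop: for step in range(4):
After iteration 1: step = 0, mask = 1
After iteration 2: step = 1, mask = 3
After iteration 3: step = 2, mask = 7
After iteration 4: step = 3, mask = 15
Loop ends.

Final answer: 15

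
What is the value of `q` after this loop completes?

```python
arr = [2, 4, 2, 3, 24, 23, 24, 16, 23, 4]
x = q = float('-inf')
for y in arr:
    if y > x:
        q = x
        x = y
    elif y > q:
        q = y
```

Let's trace through this code step by step.

Initialize: arr = [2, 4, 2, 3, 24, 23, 24, 16, 23, 4]
Initialize: x = -inf
Initialize: q = -inf
Entering loop: for y in arr:
After iteration 1: y = 2, x = 2, q = -inf
After iteration 2: y = 4, x = 4, q = 2
After iteration 3: y = 2, x = 4, q = 2
After iteration 4: y = 3, x = 4, q = 3
After iteration 5: y = 24, x = 24, q = 4
After iteration 6: y = 23, x = 24, q = 23
After iteration 7: y = 24, x = 24, q = 24
After iteration 8: y = 16, x = 24, q = 24
After iteration 9: y = 23, x = 24, q = 24
After iteration 10: y = 4, x = 24, q = 24
Loop ends.

Final answer: 24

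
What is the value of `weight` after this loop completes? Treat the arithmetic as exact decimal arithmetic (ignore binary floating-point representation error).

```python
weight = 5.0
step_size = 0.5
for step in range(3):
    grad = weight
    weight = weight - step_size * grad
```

Let's trace through this code step by step.

Initialize: weight = 5.0
Initialize: step_size = 0.5
Entering loop: for step in range(3):
After iteration 1: step = 0, weight = 2.5, grad = 5.0
After iteration 2: step = 1, weight = 1.25, grad = 2.5
After iteration 3: step = 2, weight = 0.625, grad = 1.25
Loop ends.

Final answer: 0.625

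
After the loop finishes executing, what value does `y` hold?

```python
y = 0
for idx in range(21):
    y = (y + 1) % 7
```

Let's trace through this code step by step.

Initialize: y = 0
Entering loop: for idx in range(21):
After iteration 1: idx = 0, y = 1
After iteration 2: idx = 1, y = 2
After iteration 3: idx = 2, y = 3
After iteration 4: idx = 3, y = 4
After iteration 5: idx = 4, y = 5
After iteration 6: idx = 5, y = 6
After iteration 7: idx = 6, y = 0
After iteration 8: idx = 7, y = 1
After iteration 9: idx = 8, y = 2
After iteration 10: idx = 9, y = 3
After iteration 11: idx = 10, y = 4
After iteration 12: idx = 11, y = 5
After iteration 13: idx = 12, y = 6
After iteration 14: idx = 13, y = 0
After iteration 15: idx = 14, y = 1
After iteration 16: idx = 15, y = 2
After iteration 17: idx = 16, y = 3
After iteration 18: idx = 17, y = 4
After iteration 19: idx = 18, y = 5
After iteration 20: idx = 19, y = 6
After iteration 21: idx = 20, y = 0
Loop ends.

Final answer: 0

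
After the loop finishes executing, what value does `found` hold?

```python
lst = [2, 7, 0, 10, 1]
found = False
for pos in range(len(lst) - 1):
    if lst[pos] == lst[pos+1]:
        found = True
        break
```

Let's trace through this code step by step.

Initialize: lst = [2, 7, 0, 10, 1]
Initialize: found = False
Entering loop: for pos in range(len(lst) - 1):
After iteration 1: pos = 0, found = False
After iteration 2: pos = 1, found = False
After iteration 3: pos = 2, found = False
After iteration 4: pos = 3, found = False
Loop ends.

Final answer: False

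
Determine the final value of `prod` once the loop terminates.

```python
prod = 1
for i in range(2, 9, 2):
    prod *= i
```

Let's trace through this code step by step.

Initialize: prod = 1
Entering loop: for i in range(2, 9, 2):
After iteration 1: i = 2, prod = 2
After iteration 2: i = 4, prod = 8
After iteration 3: i = 6, prod = 48
After iteration 4: i = 8, prod = 384
Loop ends.

Final answer: 384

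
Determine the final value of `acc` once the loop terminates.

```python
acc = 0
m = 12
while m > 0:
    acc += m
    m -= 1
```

Let's trace through this code step by step.

Initialize: acc = 0
Initialize: m = 12
Entering loop: while m > 0:
After iteration 1: acc = 12, m = 11
After iteration 2: acc = 23, m = 10
After iteration 3: acc = 33, m = 9
After iteration 4: acc = 42, m = 8
After iteration 5: acc = 50, m = 7
After iteration 6: acc = 57, m = 6
After iteration 7: acc = 63, m = 5
After iteration 8: acc = 68, m = 4
After iteration 9: acc = 72, m = 3
After iteration 10: acc = 75, m = 2
After iteration 11: acc = 77, m = 1
After iteration 12: acc = 78, m = 0
Loop ends.

Final answer: 78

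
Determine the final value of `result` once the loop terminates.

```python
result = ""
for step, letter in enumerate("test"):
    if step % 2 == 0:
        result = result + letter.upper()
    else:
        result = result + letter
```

Let's trace through this code step by step.

Initialize: result = ''
Entering loop: for step, letter in enumerate("test"):
After iteration 1: step = 0, letter = 't', result = 'T'
After iteration 2: step = 1, letter = 'e', result = 'Te'
After iteration 3: step = 2, letter = 's', result = 'TeS'
After iteration 4: step = 3, letter = 't', result = 'TeSt'
Loop ends.

Final answer: 'TeSt'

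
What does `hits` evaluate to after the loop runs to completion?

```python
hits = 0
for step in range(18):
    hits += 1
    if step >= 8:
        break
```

Let's trace through this code step by step.

Initialize: hits = 0
Entering loop: for step in range(18):
After iteration 1: step = 0, hits = 1
After iteration 2: step = 1, hits = 2
After iteration 3: step = 2, hits = 3
After iteration 4: step = 3, hits = 4
After iteration 5: step = 4, hits = 5
After iteration 6: step = 5, hits = 6
After iteration 7: step = 6, hits = 7
After iteration 8: step = 7, hits = 8
After iteration 9: step = 8, hits = 9
Loop ends.

Final answer: 9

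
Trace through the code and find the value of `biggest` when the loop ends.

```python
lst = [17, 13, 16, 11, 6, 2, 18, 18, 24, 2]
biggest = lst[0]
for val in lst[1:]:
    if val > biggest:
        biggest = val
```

Let's trace through this code step by step.

Initialize: lst = [17, 13, 16, 11, 6, 2, 18, 18, 24, 2]
Initialize: biggest = 17
Entering loop: for val in lst[1:]:
After iteration 1: val = 13, biggest = 17
After iteration 2: val = 16, biggest = 17
After iteration 3: val = 11, biggest = 17
After iteration 4: val = 6, biggest = 17
After iteration 5: val = 2, biggest = 17
After iteration 6: val = 18, biggest = 18
After iteration 7: val = 18, biggest = 18
After iteration 8: val = 24, biggest = 24
After iteration 9: val = 2, biggest = 24
Loop ends.

Final answer: 24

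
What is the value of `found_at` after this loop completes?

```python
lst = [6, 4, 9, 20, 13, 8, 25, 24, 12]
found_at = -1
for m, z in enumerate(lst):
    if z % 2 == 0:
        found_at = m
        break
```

Let's trace through this code step by step.

Initialize: lst = [6, 4, 9, 20, 13, 8, 25, 24, 12]
Initialize: found_at = -1
Entering loop: for m, z in enumerate(lst):
After iteration 1: m = 0, z = 6, found_at = 0
Loop ends.

Final answer: 0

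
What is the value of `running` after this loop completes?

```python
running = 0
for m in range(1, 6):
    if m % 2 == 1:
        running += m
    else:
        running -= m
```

Let's trace through this code step by step.

Initialize: running = 0
Entering loop: for m in range(1, 6):
After iteration 1: m = 1, running = 1
After iteration 2: m = 2, running = -1
After iteration 3: m = 3, running = 2
After iteration 4: m = 4, running = -2
After iteration 5: m = 5, running = 3
Loop ends.

Final answer: 3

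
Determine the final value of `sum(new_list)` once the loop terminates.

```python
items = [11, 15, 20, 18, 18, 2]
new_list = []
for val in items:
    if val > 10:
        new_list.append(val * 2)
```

Let's trace through this code step by step.

Initialize: items = [11, 15, 20, 18, 18, 2]
Initialize: new_list = []
Entering loop: for val in items:
After iteration 1: val = 11, new_list = [22]
After iteration 2: val = 15, new_list = [22, 30]
After iteration 3: val = 20, new_list = [22, 30, 40]
After iteration 4: val = 18, new_list = [22, 30, 40, 36]
After iteration 5: val = 18, new_list = [22, 30, 40, 36, 36]
After iteration 6: val = 2, new_list = [22, 30, 40, 36, 36]
Loop ends.
sum(new_list) = 164

Final answer: 164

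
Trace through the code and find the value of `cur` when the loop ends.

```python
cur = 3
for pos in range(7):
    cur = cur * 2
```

Let's trace through this code step by step.

Initialize: cur = 3
Entering loop: for pos in range(7):
After iteration 1: pos = 0, cur = 6
After iteration 2: pos = 1, cur = 12
After iteration 3: pos = 2, cur = 24
After iteration 4: pos = 3, cur = 48
After iteration 5: pos = 4, cur = 96
After iteration 6: pos = 5, cur = 192
After iteration 7: pos = 6, cur = 384
Loop ends.

Final answer: 384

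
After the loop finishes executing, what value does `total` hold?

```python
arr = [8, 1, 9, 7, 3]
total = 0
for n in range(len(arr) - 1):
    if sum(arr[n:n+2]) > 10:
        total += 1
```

Let's trace through this code step by step.

Initialize: arr = [8, 1, 9, 7, 3]
Initialize: total = 0
Entering loop: for n in range(len(arr) - 1):
After iteration 1: n = 0, total = 0
After iteration 2: n = 1, total = 0
After iteration 3: n = 2, total = 1
After iteration 4: n = 3, total = 1
Loop ends.

Final answer: 1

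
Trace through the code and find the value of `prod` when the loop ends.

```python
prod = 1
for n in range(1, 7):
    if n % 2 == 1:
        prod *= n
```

Let's trace through this code step by step.

Initialize: prod = 1
Entering loop: for n in range(1, 7):
After iteration 1: n = 1, prod = 1
After iteration 2: n = 2, prod = 1
After iteration 3: n = 3, prod = 3
After iteration 4: n = 4, prod = 3
After iteration 5: n = 5, prod = 15
After iteration 6: n = 6, prod = 15
Loop ends.

Final answer: 15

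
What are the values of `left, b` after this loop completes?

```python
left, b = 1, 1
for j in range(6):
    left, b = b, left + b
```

Let's trace through this code step by step.

Initialize: left = 1
Initialize: b = 1
Entering loop: for j in range(6):
After iteration 1: j = 0, left = 1, b = 2
After iteration 2: j = 1, left = 2, b = 3
After iteration 3: j = 2, left = 3, b = 5
After iteration 4: j = 3, left = 5, b = 8
After iteration 5: j = 4, left = 8, b = 13
After iteration 6: j = 5, left = 13, b = 21
Loop ends.

Final answer: 13, 21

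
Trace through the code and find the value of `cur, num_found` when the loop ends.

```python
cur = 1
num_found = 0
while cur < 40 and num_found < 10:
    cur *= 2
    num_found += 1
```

Let's trace through this code step by step.

Initialize: cur = 1
Initialize: num_found = 0
Entering loop: while cur < 40 and num_found < 10:
After iteration 1: cur = 2, num_found = 1
After iteration 2: cur = 4, num_found = 2
After iteration 3: cur = 8, num_found = 3
After iteration 4: cur = 16, num_found = 4
After iteration 5: cur = 32, num_found = 5
After iteration 6: cur = 64, num_found = 6
Loop ends.

Final answer: 64, 6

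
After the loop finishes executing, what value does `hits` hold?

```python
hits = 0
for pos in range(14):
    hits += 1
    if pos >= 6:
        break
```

Let's trace through this code step by step.

Initialize: hits = 0
Entering loop: for pos in range(14):
After iteration 1: pos = 0, hits = 1
After iteration 2: pos = 1, hits = 2
After iteration 3: pos = 2, hits = 3
After iteration 4: pos = 3, hits = 4
After iteration 5: pos = 4, hits = 5
After iteration 6: pos = 5, hits = 6
After iteration 7: pos = 6, hits = 7
Loop ends.

Final answer: 7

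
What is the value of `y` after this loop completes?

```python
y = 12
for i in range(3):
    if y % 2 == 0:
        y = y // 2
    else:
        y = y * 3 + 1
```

Let's trace through this code step by step.

Initialize: y = 12
Entering loop: for i in range(3):
After iteration 1: i = 0, y = 6
After iteration 2: i = 1, y = 3
After iteration 3: i = 2, y = 10
Loop ends.

Final answer: 10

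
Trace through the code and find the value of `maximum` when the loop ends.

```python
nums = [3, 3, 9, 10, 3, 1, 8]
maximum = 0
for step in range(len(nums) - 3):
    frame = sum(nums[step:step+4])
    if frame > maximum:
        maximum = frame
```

Let's trace through this code step by step.

Initialize: nums = [3, 3, 9, 10, 3, 1, 8]
Initialize: maximum = 0
Entering loop: for step in range(len(nums) - 3):
After iteration 1: step = 0, maximum = 25, frame = 25
After iteration 2: step = 1, maximum = 25, frame = 25
After iteration 3: step = 2, maximum = 25, frame = 23
After iteration 4: step = 3, maximum = 25, frame = 22
Loop ends.

Final answer: 25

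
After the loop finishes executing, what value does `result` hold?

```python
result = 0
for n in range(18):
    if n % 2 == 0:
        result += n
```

Let's trace through this code step by step.

Initialize: result = 0
Entering loop: for n in range(18):
After iteration 1: n = 0, result = 0
After iteration 2: n = 1, result = 0
After iteration 3: n = 2, result = 2
After iteration 4: n = 3, result = 2
After iteration 5: n = 4, result = 6
After iteration 6: n = 5, result = 6
After iteration 7: n = 6, result = 12
After iteration 8: n = 7, result = 12
After iteration 9: n = 8, result = 20
After iteration 10: n = 9, result = 20
After iteration 11: n = 10, result = 30
After iteration 12: n = 11, result = 30
After iteration 13: n = 12, result = 42
After iteration 14: n = 13, result = 42
After iteration 15: n = 14, result = 56
After iteration 16: n = 15, result = 56
After iteration 17: n = 16, result = 72
After iteration 18: n = 17, result = 72
Loop ends.

Final answer: 72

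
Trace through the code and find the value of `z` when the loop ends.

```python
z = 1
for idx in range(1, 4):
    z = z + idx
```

Let's trace through this code step by step.

Initialize: z = 1
Entering loop: for idx in range(1, 4):
After iteration 1: idx = 1, z = 2
After iteration 2: idx = 2, z = 4
After iteration 3: idx = 3, z = 7
Loop ends.

Final answer: 7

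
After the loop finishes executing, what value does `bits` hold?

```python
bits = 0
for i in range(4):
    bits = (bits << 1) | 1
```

Let's trace through this code step by step.

Initialize: bits = 0
Entering loop: for i in range(4):
After iteration 1: i = 0, bits = 1
After iteration 2: i = 1, bits = 3
After iteration 3: i = 2, bits = 7
After iteration 4: i = 3, bits = 15
Loop ends.

Final answer: 15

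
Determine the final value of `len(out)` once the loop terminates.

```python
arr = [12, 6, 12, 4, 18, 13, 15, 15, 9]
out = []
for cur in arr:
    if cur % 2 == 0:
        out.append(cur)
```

Let's trace through this code step by step.

Initialize: arr = [12, 6, 12, 4, 18, 13, 15, 15, 9]
Initialize: out = []
Entering loop: for cur in arr:
After iteration 1: cur = 12, out = [12]
After iteration 2: cur = 6, out = [12, 6]
After iteration 3: cur = 12, out = [12, 6, 12]
After iteration 4: cur = 4, out = [12, 6, 12, 4]
After iteration 5: cur = 18, out = [12, 6, 12, 4, 18]
After iteration 6: cur = 13, out = [12, 6, 12, 4, 18]
After iteration 7: cur = 15, out = [12, 6, 12, 4, 18]
After iteration 8: cur = 15, out = [12, 6, 12, 4, 18]
After iteration 9: cur = 9, out = [12, 6, 12, 4, 18]
Loop ends.
len(out) = 5

Final answer: 5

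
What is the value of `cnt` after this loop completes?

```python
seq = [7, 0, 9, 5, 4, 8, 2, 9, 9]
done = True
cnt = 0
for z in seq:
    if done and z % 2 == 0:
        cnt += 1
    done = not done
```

Let's trace through this code step by step.

Initialize: seq = [7, 0, 9, 5, 4, 8, 2, 9, 9]
Initialize: done = True
Initialize: cnt = 0
Entering loop: for z in seq:
After iteration 1: z = 7, done = False, cnt = 0
After iteration 2: z = 0, done = True, cnt = 0
After iteration 3: z = 9, done = False, cnt = 0
After iteration 4: z = 5, done = True, cnt = 0
After iteration 5: z = 4, done = False, cnt = 1
After iteration 6: z = 8, done = True, cnt = 1
After iteration 7: z = 2, done = False, cnt = 2
After iteration 8: z = 9, done = True, cnt = 2
After iteration 9: z = 9, done = False, cnt = 2
Loop ends.

Final answer: 2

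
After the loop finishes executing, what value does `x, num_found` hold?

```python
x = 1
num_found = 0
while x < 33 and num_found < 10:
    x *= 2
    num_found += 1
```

Let's trace through this code step by step.

Initialize: x = 1
Initialize: num_found = 0
Entering loop: while x < 33 and num_found < 10:
After iteration 1: x = 2, num_found = 1
After iteration 2: x = 4, num_found = 2
After iteration 3: x = 8, num_found = 3
After iteration 4: x = 16, num_found = 4
After iteration 5: x = 32, num_found = 5
After iteration 6: x = 64, num_found = 6
Loop ends.

Final answer: 64, 6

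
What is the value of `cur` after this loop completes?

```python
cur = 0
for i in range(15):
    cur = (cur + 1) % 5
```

Let's trace through this code step by step.

Initialize: cur = 0
Entering loop: for i in range(15):
After iteration 1: i = 0, cur = 1
After iteration 2: i = 1, cur = 2
After iteration 3: i = 2, cur = 3
After iteration 4: i = 3, cur = 4
After iteration 5: i = 4, cur = 0
After iteration 6: i = 5, cur = 1
After iteration 7: i = 6, cur = 2
After iteration 8: i = 7, cur = 3
After iteration 9: i = 8, cur = 4
After iteration 10: i = 9, cur = 0
After iteration 11: i = 10, cur = 1
After iteration 12: i = 11, cur = 2
After iteration 13: i = 12, cur = 3
After iteration 14: i = 13, cur = 4
After iteration 15: i = 14, cur = 0
Loop ends.

Final answer: 0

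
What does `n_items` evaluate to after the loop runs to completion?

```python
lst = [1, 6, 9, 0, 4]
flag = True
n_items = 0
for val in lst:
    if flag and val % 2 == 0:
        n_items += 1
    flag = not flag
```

Let's trace through this code step by step.

Initialize: lst = [1, 6, 9, 0, 4]
Initialize: flag = True
Initialize: n_items = 0
Entering loop: for val in lst:
After iteration 1: val = 1, flag = False, n_items = 0
After iteration 2: val = 6, flag = True, n_items = 0
After iteration 3: val = 9, flag = False, n_items = 0
After iteration 4: val = 0, flag = True, n_items = 0
After iteration 5: val = 4, flag = False, n_items = 1
Loop ends.

Final answer: 1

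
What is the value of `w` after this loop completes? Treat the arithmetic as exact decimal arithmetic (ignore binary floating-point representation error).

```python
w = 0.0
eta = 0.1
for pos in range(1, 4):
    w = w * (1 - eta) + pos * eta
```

Let's trace through this code step by step.

Initialize: w = 0.0
Initialize: eta = 0.1
Entering loop: for pos in range(1, 4):
After iteration 1: pos = 1, w = 0.1
After iteration 2: pos = 2, w = 0.29
After iteration 3: pos = 3, w = 0.561
Loop ends.

Final answer: 0.561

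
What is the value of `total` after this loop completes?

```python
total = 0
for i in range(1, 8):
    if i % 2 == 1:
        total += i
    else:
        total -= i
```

Let's trace through this code step by step.

Initialize: total = 0
Entering loop: for i in range(1, 8):
After iteration 1: i = 1, total = 1
After iteration 2: i = 2, total = -1
After iteration 3: i = 3, total = 2
After iteration 4: i = 4, total = -2
After iteration 5: i = 5, total = 3
After iteration 6: i = 6, total = -3
After iteration 7: i = 7, total = 4
Loop ends.

Final answer: 4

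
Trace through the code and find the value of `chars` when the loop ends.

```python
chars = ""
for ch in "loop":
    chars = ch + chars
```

Let's trace through this code step by step.

Initialize: chars = ''
Entering loop: for ch in "loop":
After iteration 1: ch = 'l', chars = 'l'
After iteration 2: ch = 'o', chars = 'ol'
After iteration 3: ch = 'o', chars = 'ool'
After iteration 4: ch = 'p', chars = 'pool'
Loop ends.

Final answer: 'pool'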